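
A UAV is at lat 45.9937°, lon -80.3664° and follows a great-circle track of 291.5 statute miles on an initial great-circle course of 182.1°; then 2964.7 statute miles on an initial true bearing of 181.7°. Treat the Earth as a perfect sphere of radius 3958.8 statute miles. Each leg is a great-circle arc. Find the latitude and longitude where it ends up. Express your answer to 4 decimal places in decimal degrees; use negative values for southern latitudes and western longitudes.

Apply the spherical direct solution leg by leg, carrying full precision between legs.
Leg 1: from (45.9937°, -80.3664°), δ = 291.5/3958.8 = 0.073633 rad, θ = 182.1° → φ = 41.7775°, λ = -80.5735°.
Leg 2: from (41.7775°, -80.5735°), δ = 2964.7/3958.8 = 0.748889 rad, θ = 181.7° → φ = -1.1179°, λ = -81.7311°.

latitude -1.1179°, longitude -81.7311°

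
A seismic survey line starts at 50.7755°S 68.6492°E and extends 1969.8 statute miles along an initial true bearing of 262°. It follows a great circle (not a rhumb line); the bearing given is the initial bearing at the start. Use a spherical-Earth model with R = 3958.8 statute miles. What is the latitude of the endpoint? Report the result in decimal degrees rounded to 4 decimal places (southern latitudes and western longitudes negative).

δ = 1969.8/3958.8 = 0.497575 rad (28.5089°).
Converting: φ₁ = -0.886200 rad, θ = 4.572763 rad.
Applying the spherical law of cosines for sides, sin φ₂ = sin φ₁ cos δ + cos φ₁ sin δ cos θ = -0.722745, so φ₂ = -46.2816°.
Δλ = atan2( sin θ sin δ cos φ₁ , cos δ − sin φ₁ sin φ₂ ) = atan2(-0.298886, 0.318851) = -0.753090 rad = -43.1489°.
Hence λ₂ = 68.6492° + -43.1489° = 25.5003°.

latitude -46.2816°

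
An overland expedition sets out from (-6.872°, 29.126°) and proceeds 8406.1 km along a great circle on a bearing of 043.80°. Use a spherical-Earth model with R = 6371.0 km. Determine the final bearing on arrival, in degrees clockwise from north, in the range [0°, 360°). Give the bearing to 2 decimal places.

δ = 8406.1/6371 = 1.319432 rad (75.5979°).
Converting: φ₁ = -0.119939 rad, θ = 0.764454 rad.
Destination latitude: φ₂ = arcsin( sin φ₁ cos δ + cos φ₁ sin δ cos θ ) = arcsin(0.664295) = 41.628°.
For the longitude increment, Δλ = atan2( sin θ sin δ cos φ₁, cos δ − sin φ₁ sin φ₂ ) = atan2(0.665576, 0.328210) = 63.751°.
λ₂ = 29.126° + 63.751° = 92.877°.
The forward bearing on arrival equals the back-azimuth from the destination plus 180°.
Back-azimuth from P₂ (41.63°, 92.88°) to P₁ (-6.87°, 29.13°), with Δλ' = λ₁ − λ₂ = -63.75°: atan2( sin Δλ' cos φ₁ , cos φ₂ sin φ₁ − sin φ₂ cos φ₁ cos Δλ' ) = 246.83°.
Final bearing = (246.83° + 180°) mod 360° = 66.83°.

final bearing 66.83°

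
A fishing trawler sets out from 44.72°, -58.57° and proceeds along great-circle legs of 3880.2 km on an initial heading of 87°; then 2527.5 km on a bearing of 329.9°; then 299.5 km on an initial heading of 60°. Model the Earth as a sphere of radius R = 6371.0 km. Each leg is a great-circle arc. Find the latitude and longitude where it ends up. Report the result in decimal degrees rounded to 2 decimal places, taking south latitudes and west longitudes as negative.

latitude 56.34°, longitude -28.65°

Apply the spherical direct solution leg by leg, carrying full precision between legs.
Leg 1: from (44.72°, -58.57°), δ = 3880.2/6371 = 0.609041 rad, θ = 87° → φ = 36.76°, λ = -13.09°.
Leg 2: from (36.76°, -13.09°), δ = 2527.5/6371 = 0.396720 rad, θ = 329.9° → φ = 55.06°, λ = -32.86°.
Leg 3: from (55.06°, -32.86°), δ = 299.5/6371 = 0.047010 rad, θ = 60° → φ = 56.34°, λ = -28.65°.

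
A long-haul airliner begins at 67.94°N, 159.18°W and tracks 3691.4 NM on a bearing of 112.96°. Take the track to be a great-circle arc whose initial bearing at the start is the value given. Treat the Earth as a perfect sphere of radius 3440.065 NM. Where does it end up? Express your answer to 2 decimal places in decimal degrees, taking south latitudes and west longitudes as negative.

latitude 18.29°, longitude -100.74°

δ = 3691.4/3440.065 = 1.073061 rad (61.4819°).
Converting: φ₁ = 1.185777 rad, θ = 1.971524 rad.
Applying the spherical law of cosines for sides, sin φ₂ = sin φ₁ cos δ + cos φ₁ sin δ cos θ = 0.313752, so φ₂ = 18.29°.
Δλ = atan2( sin θ sin δ cos φ₁ , cos δ − sin φ₁ sin φ₂ ) = atan2(0.303863, 0.186654) = 1.019950 rad = 58.44°.
λ₂ = λ₁ + Δλ = -100.74°.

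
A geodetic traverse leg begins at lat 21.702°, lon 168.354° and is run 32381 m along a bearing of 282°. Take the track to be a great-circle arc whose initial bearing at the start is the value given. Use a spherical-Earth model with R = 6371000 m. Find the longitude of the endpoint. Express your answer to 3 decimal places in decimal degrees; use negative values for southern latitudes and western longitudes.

longitude 168.047°

δ = 32381/6371000 = 0.005083 rad (0.2912°).
Start latitude φ₁ = 0.378771 rad; initial bearing θ = 4.921828 rad.
Applying the spherical law of cosines for sides, sin φ₂ = sin φ₁ cos δ + cos φ₁ sin δ cos θ = 0.370756, so φ₂ = 21.762°.
Δλ = atan2( sin θ sin δ cos φ₁ , cos δ − sin φ₁ sin φ₂ ) = atan2(-0.004619, 0.862889) = -0.005353 rad = -0.307°.
λ₂ = 168.354° + -0.307° = 168.047°.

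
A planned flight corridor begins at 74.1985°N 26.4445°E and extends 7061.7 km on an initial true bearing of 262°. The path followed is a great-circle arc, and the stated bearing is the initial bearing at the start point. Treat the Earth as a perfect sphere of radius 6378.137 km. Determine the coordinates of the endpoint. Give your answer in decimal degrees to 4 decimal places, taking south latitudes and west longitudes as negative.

Angular distance δ = d/R = 7061.7 / 6378.137 = 1.107173 rad.
With φ₁ = 74.1985° = 1.295008 rad and θ = 262° = 4.572763 rad:
Destination latitude: φ₂ = arcsin( sin φ₁ cos δ + cos φ₁ sin δ cos θ ) = arcsin(0.396396) = 23.3531°.
Then Δλ = atan2(-0.241190, 0.065776) = -1.304558 rad, from sin θ sin δ cos φ₁ over cos δ − sin φ₁ sin φ₂.
λ₂ = 26.4445° + -74.7457° = -48.3012°.

latitude 23.3531°, longitude -48.3012°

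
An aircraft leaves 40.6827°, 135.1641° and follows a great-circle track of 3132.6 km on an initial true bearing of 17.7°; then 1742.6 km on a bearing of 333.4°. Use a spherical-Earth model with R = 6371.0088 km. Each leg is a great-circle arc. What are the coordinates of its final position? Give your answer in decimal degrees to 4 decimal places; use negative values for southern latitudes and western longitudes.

latitude 78.1618°, longitude 119.9678°

Apply the spherical direct solution leg by leg, carrying full precision between legs.
Leg 1: from (40.6827°, 135.1641°), δ = 3132.6/6371.0088 = 0.491696 rad, θ = 17.7° → φ = 66.3083°, λ = 156.0943°.
Leg 2: from (66.3083°, 156.0943°), δ = 1742.6/6371.0088 = 0.273520 rad, θ = 333.4° → φ = 78.1618°, λ = 119.9678°.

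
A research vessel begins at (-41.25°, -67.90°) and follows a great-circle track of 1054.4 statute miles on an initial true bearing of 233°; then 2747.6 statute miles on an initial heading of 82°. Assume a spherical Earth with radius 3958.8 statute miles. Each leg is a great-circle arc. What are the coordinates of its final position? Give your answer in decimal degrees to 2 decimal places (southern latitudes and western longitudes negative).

Apply the spherical direct solution leg by leg, carrying full precision between legs.
Leg 1: from (-41.25°, -67.90°), δ = 1054.4/3958.8 = 0.266343 rad, θ = 233° → φ = -49.04°, λ = -86.60°.
Leg 2: from (-49.04°, -86.60°), δ = 2747.6/3958.8 = 0.694049 rad, θ = 82° → φ = -31.48°, λ = -38.64°.

latitude -31.48°, longitude -38.64°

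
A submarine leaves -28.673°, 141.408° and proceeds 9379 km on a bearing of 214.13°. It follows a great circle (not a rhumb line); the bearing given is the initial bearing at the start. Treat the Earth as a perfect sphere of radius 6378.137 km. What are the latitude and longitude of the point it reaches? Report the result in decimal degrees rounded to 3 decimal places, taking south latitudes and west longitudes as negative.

latitude -50.413°, longitude 22.575°

The arc subtends δ = 9379/6378.137 = 1.470492 rad at the centre.
Start latitude φ₁ = -0.500438 rad; initial bearing θ = 3.737274 rad.
sin φ₂ = sin φ₁ cos δ + cos φ₁ sin δ cos θ = (-0.479810)(0.100136) + (0.877372)(0.994974)(-0.827767) = -0.770656
φ₂ = asin(-0.770656) = -0.879869 rad = -50.413°.
For the longitude increment, Δλ = atan2( sin θ sin δ cos φ₁, cos δ − sin φ₁ sin φ₂ ) = atan2(-0.489795, -0.269632) = -118.833°.
Hence λ₂ = 141.408° + -118.833° = 22.575°.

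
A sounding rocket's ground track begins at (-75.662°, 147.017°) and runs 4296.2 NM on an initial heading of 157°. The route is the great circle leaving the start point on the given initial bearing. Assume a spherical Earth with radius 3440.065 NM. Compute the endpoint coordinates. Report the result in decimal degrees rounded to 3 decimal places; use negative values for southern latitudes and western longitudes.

Central angle δ = d/R = 1.248872 rad.
With φ₁ = -75.662° = -1.320551 rad and θ = 157° = 2.740167 rad:
sin φ₂ = sin φ₁ cos δ + cos φ₁ sin δ cos θ = (-0.968852)(0.316393) + (0.247642)(0.948628)(-0.920505) = -0.522783
φ₂ = asin(-0.522783) = -0.550112 rad = -31.519°.
For the longitude increment, Δλ = atan2( sin θ sin δ cos φ₁, cos δ − sin φ₁ sin φ₂ ) = atan2(0.091790, -0.190106) = 154.227°.
λ₂ = 147.017° + 154.227° = 301.244°, normalized to (−180°, 180°] → -58.756°.

latitude -31.519°, longitude -58.756°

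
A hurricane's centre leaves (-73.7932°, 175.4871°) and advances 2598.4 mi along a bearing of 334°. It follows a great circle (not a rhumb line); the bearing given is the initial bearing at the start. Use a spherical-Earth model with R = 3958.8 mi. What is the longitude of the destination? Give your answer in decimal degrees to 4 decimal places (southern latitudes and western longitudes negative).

Central angle δ = d/R = 0.656361 rad.
With φ₁ = -73.7932° = -1.287934 rad and θ = 334° = 5.829400 rad:
sin φ₂ = sin φ₁ cos δ + cos φ₁ sin δ cos θ = (-0.960261)(0.792218) + (0.279105)(0.610238)(0.898794) = -0.607653
φ₂ = asin(-0.607653) = -0.653102 rad = -37.4200°.
Δλ = atan2( sin θ sin δ cos φ₁ , cos δ − sin φ₁ sin φ₂ ) = atan2(-0.074664, 0.208713) = -0.343547 rad = -19.6838°.
λ₂ = 175.4871° + -19.6838° = 155.8033°.

longitude 155.8033°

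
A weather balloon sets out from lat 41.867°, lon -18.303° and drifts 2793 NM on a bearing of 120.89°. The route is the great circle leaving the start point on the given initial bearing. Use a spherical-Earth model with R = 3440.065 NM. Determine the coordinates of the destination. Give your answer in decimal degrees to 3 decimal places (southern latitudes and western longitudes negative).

latitude 10.477°, longitude 20.986°

Angular distance δ = d/R = 2793 / 3440.065 = 0.811903 rad.
Converting: φ₁ = 0.730717 rad, θ = 2.109929 rad.
sin φ₂ = sin φ₁ cos δ + cos φ₁ sin δ cos θ = (0.667404)(0.688119) + (0.744696)(0.725598)(-0.513391) = 0.181842
φ₂ = asin(0.181842) = 0.182859 rad = 10.477°.
Δλ = atan2( sin θ sin δ cos φ₁ , cos δ − sin φ₁ sin φ₂ ) = atan2(0.463704, 0.566757) = 0.685723 rad = 39.289°.
Hence λ₂ = -18.303° + 39.289° = 20.986°.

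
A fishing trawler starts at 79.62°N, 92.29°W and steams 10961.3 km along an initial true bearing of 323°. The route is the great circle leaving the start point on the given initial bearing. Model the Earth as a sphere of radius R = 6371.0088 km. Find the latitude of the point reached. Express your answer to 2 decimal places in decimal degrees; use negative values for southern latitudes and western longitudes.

δ = 10961.3/6371.0088 = 1.720497 rad (98.5772°).
Start latitude φ₁ = 1.389631 rad; initial bearing θ = 5.637413 rad.
Destination latitude: φ₂ = arcsin( sin φ₁ cos δ + cos φ₁ sin δ cos θ ) = arcsin(-0.004416) = -0.25°.
For the longitude increment, Δλ = atan2( sin θ sin δ cos φ₁, cos δ − sin φ₁ sin φ₂ ) = atan2(-0.107220, -0.144799) = -143.48°.
λ₂ = -92.29° + -143.48° = -235.77°, normalized to (−180°, 180°] → 124.23°.

latitude -0.25°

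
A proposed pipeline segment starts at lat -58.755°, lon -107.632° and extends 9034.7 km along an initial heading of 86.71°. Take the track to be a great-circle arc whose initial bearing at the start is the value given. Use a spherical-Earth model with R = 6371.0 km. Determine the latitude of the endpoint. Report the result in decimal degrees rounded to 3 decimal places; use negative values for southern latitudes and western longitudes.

Angular distance δ = d/R = 9034.7 / 6371 = 1.418098 rad.
With φ₁ = -58.755° = -1.025468 rad and θ = 86.71° = 1.513375 rad:
sin φ₂ = sin φ₁ cos δ + cos φ₁ sin δ cos θ = (-0.854957)(0.152106) + (0.518699)(0.988364)(0.057390) = -0.100622
φ₂ = asin(-0.100622) = -0.100793 rad = -5.775°.
For the longitude increment, Δλ = atan2( sin θ sin δ cos φ₁, cos δ − sin φ₁ sin φ₂ ) = atan2(0.511818, 0.066078) = 82.644°.
λ₂ = -107.632° + 82.644° = -24.988°.

latitude -5.775°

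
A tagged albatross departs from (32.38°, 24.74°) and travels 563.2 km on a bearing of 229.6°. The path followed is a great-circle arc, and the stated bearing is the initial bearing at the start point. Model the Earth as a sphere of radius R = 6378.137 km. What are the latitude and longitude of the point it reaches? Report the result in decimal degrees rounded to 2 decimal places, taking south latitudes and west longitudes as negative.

Central angle δ = d/R = 0.088302 rad.
Start latitude φ₁ = 0.565138 rad; initial bearing θ = 4.007276 rad.
Applying the spherical law of cosines for sides, sin φ₂ = sin φ₁ cos δ + cos φ₁ sin δ cos θ = 0.485177, so φ₂ = 29.02°.
Δλ = atan2( sin θ sin δ cos φ₁ , cos δ − sin φ₁ sin φ₂ ) = atan2(-0.056716, 0.736276) = -0.076879 rad = -4.40°.
Hence λ₂ = 24.74° + -4.40° = 20.34°.

latitude 29.02°, longitude 20.34°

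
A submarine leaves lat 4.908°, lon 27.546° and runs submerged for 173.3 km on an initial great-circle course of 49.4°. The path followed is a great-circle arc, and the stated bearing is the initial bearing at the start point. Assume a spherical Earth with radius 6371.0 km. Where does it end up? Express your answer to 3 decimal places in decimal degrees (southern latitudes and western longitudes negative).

Central angle δ = d/R = 0.027201 rad.
Converting: φ₁ = 0.085661 rad, θ = 0.862193 rad.
Destination latitude: φ₂ = arcsin( sin φ₁ cos δ + cos φ₁ sin δ cos θ ) = arcsin(0.103159) = 5.921°.
Δλ = atan2( sin θ sin δ cos φ₁ , cos δ − sin φ₁ sin φ₂ ) = atan2(0.020575, 0.990804) = 0.020763 rad = 1.190°.
Hence λ₂ = 27.546° + 1.190° = 28.736°.

latitude 5.921°, longitude 28.736°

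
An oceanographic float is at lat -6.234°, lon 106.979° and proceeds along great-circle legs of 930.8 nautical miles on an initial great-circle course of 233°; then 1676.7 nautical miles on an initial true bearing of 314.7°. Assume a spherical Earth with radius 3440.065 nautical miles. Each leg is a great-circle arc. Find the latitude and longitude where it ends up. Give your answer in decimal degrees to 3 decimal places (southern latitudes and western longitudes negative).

latitude 4.816°, longitude 74.675°

Apply the spherical direct solution leg by leg, carrying full precision between legs.
Leg 1: from (-6.234°, 106.979°), δ = 930.8/3440.065 = 0.270576 rad, θ = 233° → φ = -15.340°, λ = 94.191°.
Leg 2: from (-15.340°, 94.191°), δ = 1676.7/3440.065 = 0.487404 rad, θ = 314.7° → φ = 4.816°, λ = 74.675°.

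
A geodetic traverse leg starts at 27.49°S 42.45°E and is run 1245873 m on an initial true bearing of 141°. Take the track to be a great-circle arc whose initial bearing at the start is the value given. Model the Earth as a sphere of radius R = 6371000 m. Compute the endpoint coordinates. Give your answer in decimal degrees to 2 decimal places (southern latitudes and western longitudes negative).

Central angle δ = d/R = 0.195554 rad.
Start latitude φ₁ = -0.479791 rad; initial bearing θ = 2.460914 rad.
Destination latitude: φ₂ = arcsin( sin φ₁ cos δ + cos φ₁ sin δ cos θ ) = arcsin(-0.586753) = -35.93°.
Then Δλ = atan2(0.108476, 0.710099) = 0.151590 rad, from sin θ sin δ cos φ₁ over cos δ − sin φ₁ sin φ₂.
Hence λ₂ = 42.45° + 8.69° = 51.14°.

latitude -35.93°, longitude 51.14°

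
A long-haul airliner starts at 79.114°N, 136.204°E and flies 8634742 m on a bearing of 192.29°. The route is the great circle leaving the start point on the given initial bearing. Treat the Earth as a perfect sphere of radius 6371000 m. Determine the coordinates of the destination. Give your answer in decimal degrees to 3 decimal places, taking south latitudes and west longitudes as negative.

Central angle δ = d/R = 1.355320 rad.
Start latitude φ₁ = 1.380800 rad; initial bearing θ = 3.356094 rad.
Destination latitude: φ₂ = arcsin( sin φ₁ cos δ + cos φ₁ sin δ cos θ ) = arcsin(0.029705) = 1.702°.
Δλ = atan2( sin θ sin δ cos φ₁ , cos δ − sin φ₁ sin φ₂ ) = atan2(-0.039270, 0.184642) = -0.209560 rad = -12.007°.
Hence λ₂ = 136.204° + -12.007° = 124.197°.

latitude 1.702°, longitude 124.197°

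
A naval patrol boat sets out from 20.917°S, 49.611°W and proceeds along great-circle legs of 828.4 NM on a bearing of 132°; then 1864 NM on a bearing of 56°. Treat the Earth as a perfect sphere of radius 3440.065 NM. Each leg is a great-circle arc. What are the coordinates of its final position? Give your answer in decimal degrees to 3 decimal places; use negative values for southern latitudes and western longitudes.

Apply the spherical direct solution leg by leg, carrying full precision between legs.
Leg 1: from (-20.917°, -49.611°), δ = 828.4/3440.065 = 0.240809 rad, θ = 132° → φ = -29.721°, λ = -37.835°.
Leg 2: from (-29.721°, -37.835°), δ = 1864/3440.065 = 0.541850 rad, θ = 56° → φ = -10.038°, λ = -12.101°.

latitude -10.038°, longitude -12.101°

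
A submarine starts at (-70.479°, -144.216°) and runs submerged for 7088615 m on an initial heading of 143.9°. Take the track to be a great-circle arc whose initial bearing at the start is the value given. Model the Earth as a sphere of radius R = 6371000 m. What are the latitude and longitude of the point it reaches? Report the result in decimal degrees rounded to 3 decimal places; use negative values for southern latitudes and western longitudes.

The arc subtends δ = 7088615/6371000 = 1.112638 rad at the centre.
With φ₁ = -70.479° = -1.230091 rad and θ = 143.9° = 2.511529 rad:
sin φ₂ = sin φ₁ cos δ + cos φ₁ sin δ cos θ = (-0.942519)(0.442297) + (0.334152)(0.896868)(-0.807990) = -0.659021
φ₂ = asin(-0.659021) = -0.719516 rad = -41.225°.
Δλ = atan2( sin θ sin δ cos φ₁ , cos δ − sin φ₁ sin φ₂ ) = atan2(0.176577, -0.178842) = 2.362569 rad = 135.365°.
λ₂ = -144.216° + 135.365° = -8.851°.

latitude -41.225°, longitude -8.851°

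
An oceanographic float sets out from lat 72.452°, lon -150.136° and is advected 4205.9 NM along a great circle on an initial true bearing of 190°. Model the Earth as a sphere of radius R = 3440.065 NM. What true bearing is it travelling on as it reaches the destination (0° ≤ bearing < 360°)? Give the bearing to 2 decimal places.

δ = 4205.9/3440.065 = 1.222622 rad (70.0511°).
Start latitude φ₁ = 1.264526 rad; initial bearing θ = 3.316126 rad.
Applying the spherical law of cosines for sides, sin φ₂ = sin φ₁ cos δ + cos φ₁ sin δ cos θ = 0.046197, so φ₂ = 2.648°.
For the longitude increment, Δλ = atan2( sin θ sin δ cos φ₁, cos δ − sin φ₁ sin φ₂ ) = atan2(-0.049214, 0.297135) = -9.404°.
λ₂ = λ₁ + Δλ = -159.540°.
The forward bearing on arrival equals the back-azimuth from the destination plus 180°.
Back-azimuth from P₂ (2.65°, -159.54°) to P₁ (72.45°, -150.14°), with Δλ' = λ₁ − λ₂ = 9.40°: atan2( sin Δλ' cos φ₁ , cos φ₂ sin φ₁ − sin φ₂ cos φ₁ cos Δλ' ) = 3.00°.
Final bearing = (3.00° + 180°) mod 360° = 183.00°.

final bearing 183.00°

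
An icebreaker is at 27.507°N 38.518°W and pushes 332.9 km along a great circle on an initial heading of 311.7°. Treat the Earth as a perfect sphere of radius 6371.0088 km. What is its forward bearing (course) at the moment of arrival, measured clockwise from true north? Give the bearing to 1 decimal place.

Angular distance δ = d/R = 332.9 / 6371.0088 = 0.052252 rad.
Converting: φ₁ = 0.480088 rad, θ = 5.440191 rad.
Applying the spherical law of cosines for sides, sin φ₂ = sin φ₁ cos δ + cos φ₁ sin δ cos θ = 0.492043, so φ₂ = 29.475°.
For the longitude increment, Δλ = atan2( sin θ sin δ cos φ₁, cos δ − sin φ₁ sin φ₂ ) = atan2(-0.034588, 0.771382) = -2.567°.
Hence λ₂ = -38.518° + -2.567° = -41.085°.
The forward bearing on arrival equals the back-azimuth from the destination plus 180°.
Back-azimuth from P₂ (29.5°, -41.1°) to P₁ (27.5°, -38.5°), with Δλ' = λ₁ − λ₂ = 2.6°: atan2( sin Δλ' cos φ₁ , cos φ₂ sin φ₁ − sin φ₂ cos φ₁ cos Δλ' ) = 130.5°.
Final bearing = (130.5° + 180°) mod 360° = 310.5°.

final bearing 310.5°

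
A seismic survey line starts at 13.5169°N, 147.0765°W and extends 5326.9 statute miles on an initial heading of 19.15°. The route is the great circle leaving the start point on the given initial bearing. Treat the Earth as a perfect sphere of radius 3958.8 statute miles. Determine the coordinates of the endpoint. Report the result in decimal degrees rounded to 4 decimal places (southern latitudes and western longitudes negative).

δ = 5326.9/3958.8 = 1.345585 rad (77.0963°).
Start latitude φ₁ = 0.235914 rad; initial bearing θ = 0.334231 rad.
Destination latitude: φ₂ = arcsin( sin φ₁ cos δ + cos φ₁ sin δ cos θ ) = arcsin(0.947497) = 71.3513°.
Δλ = atan2( sin θ sin δ cos φ₁ , cos δ − sin φ₁ sin φ₂ ) = atan2(0.310901, 0.001852) = 1.564839 rad = 89.6587°.
Hence λ₂ = -147.0765° + 89.6587° = -57.4178°.

latitude 71.3513°, longitude -57.4178°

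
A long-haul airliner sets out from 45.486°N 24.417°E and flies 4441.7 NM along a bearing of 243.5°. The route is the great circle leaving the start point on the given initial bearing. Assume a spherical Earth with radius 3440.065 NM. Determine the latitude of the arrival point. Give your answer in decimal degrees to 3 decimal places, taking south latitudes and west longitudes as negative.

δ = 4441.7/3440.065 = 1.291167 rad (73.9784°).
Start latitude φ₁ = 0.793880 rad; initial bearing θ = 4.249877 rad.
Destination latitude: φ₂ = arcsin( sin φ₁ cos δ + cos φ₁ sin δ cos θ ) = arcsin(-0.103862) = -5.962°.
Then Δλ = atan2(-0.603053, 0.350061) = -1.044853 rad, from sin θ sin δ cos φ₁ over cos δ − sin φ₁ sin φ₂.
λ₂ = λ₁ + Δλ = -35.449°.

latitude -5.962°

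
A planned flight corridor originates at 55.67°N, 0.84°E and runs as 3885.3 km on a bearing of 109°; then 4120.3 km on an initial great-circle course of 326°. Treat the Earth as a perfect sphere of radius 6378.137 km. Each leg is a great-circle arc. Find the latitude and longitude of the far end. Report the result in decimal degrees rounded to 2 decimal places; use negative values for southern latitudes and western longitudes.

Apply the spherical direct solution leg by leg, carrying full precision between legs.
Leg 1: from (55.67°, 0.84°), δ = 3885.3/6378.137 = 0.609159 rad, θ = 109° → φ = 34.90°, λ = 42.12°.
Leg 2: from (34.90°, 42.12°), δ = 4120.3/6378.137 = 0.646004 rad, θ = 326° → φ = 60.02°, λ = -0.24°.

latitude 60.02°, longitude -0.24°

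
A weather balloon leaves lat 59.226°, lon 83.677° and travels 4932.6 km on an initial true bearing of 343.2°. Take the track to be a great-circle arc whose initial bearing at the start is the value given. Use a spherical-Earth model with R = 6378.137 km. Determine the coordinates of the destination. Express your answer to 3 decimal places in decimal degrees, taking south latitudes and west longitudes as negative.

δ = 4932.6/6378.137 = 0.773361 rad (44.3103°).
Start latitude φ₁ = 1.033689 rad; initial bearing θ = 5.989970 rad.
sin φ₂ = sin φ₁ cos δ + cos φ₁ sin δ cos θ = (0.859192)(0.715567) + (0.511653)(0.698544)(0.957319) = 0.956967
φ₂ = asin(0.956967) = 1.276365 rad = 73.130°.
Δλ = atan2( sin θ sin δ cos φ₁ , cos δ − sin φ₁ sin φ₂ ) = atan2(-0.103303, -0.106652) = -2.372140 rad = -135.914°.
Hence λ₂ = 83.677° + -135.914° = -52.237°.

latitude 73.130°, longitude -52.237°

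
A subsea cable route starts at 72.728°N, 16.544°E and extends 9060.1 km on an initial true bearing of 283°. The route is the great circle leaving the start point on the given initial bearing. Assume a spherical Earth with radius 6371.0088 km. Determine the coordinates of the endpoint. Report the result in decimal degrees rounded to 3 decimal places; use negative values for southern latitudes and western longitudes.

latitude 11.978°, longitude -83.371°

The arc subtends δ = 9060.1/6371.0088 = 1.422082 rad at the centre.
Converting: φ₁ = 1.269343 rad, θ = 4.939282 rad.
Destination latitude: φ₂ = arcsin( sin φ₁ cos δ + cos φ₁ sin δ cos θ ) = arcsin(0.207538) = 11.978°.
Δλ = atan2( sin θ sin δ cos φ₁ , cos δ − sin φ₁ sin φ₂ ) = atan2(-0.286105, -0.050013) = -1.743852 rad = -99.915°.
λ₂ = 16.544° + -99.915° = -83.371°.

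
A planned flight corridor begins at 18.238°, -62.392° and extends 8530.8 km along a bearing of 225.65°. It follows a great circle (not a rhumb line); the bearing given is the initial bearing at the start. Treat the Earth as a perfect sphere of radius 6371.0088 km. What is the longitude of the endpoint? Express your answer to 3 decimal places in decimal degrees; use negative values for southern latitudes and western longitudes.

The arc subtends δ = 8530.8/6371.0088 = 1.339003 rad at the centre.
Converting: φ₁ = 0.318313 rad, θ = 3.938335 rad.
sin φ₂ = sin φ₁ cos δ + cos φ₁ sin δ cos θ = (0.312965)(0.229723) + (0.949765)(0.973256)(-0.699040) = -0.574272
φ₂ = asin(-0.574272) = -0.611714 rad = -35.049°.
Then Δλ = atan2(-0.660997, 0.409450) = -1.016203 rad, from sin θ sin δ cos φ₁ over cos δ − sin φ₁ sin φ₂.
λ₂ = λ₁ + Δλ = -120.616°.

longitude -120.616°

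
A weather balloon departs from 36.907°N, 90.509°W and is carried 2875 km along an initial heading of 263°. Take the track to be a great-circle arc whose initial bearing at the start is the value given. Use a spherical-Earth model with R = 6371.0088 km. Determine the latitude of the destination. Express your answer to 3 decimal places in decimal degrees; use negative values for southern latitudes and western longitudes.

The arc subtends δ = 2875/6371.0088 = 0.451263 rad at the centre.
Start latitude φ₁ = 0.644149 rad; initial bearing θ = 4.590216 rad.
Applying the spherical law of cosines for sides, sin φ₂ = sin φ₁ cos δ + cos φ₁ sin δ cos θ = 0.497907, so φ₂ = 29.862°.
Then Δλ = atan2(-0.346113, 0.600895) = -0.522582 rad, from sin θ sin δ cos φ₁ over cos δ − sin φ₁ sin φ₂.
λ₂ = -90.509° + -29.942° = -120.451°.

latitude 29.862°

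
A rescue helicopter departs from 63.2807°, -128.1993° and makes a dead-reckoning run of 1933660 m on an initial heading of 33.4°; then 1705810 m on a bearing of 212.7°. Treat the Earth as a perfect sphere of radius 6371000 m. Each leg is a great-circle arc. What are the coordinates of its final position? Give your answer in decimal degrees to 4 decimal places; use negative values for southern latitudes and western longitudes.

latitude 60.6315°, longitude -106.5573°

Apply the spherical direct solution leg by leg, carrying full precision between legs.
Leg 1: from (63.2807°, -128.1993°), δ = 1933660/6371000 = 0.303510 rad, θ = 33.4° → φ = 74.7048°, λ = -89.6137°.
Leg 2: from (74.7048°, -89.6137°), δ = 1705810/6371000 = 0.267746 rad, θ = 212.7° → φ = 60.6315°, λ = -106.5573°.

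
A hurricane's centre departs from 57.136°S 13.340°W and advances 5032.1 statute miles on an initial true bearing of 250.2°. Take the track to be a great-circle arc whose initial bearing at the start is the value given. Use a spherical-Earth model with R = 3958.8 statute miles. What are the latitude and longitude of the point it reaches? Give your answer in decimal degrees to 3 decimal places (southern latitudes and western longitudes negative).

Angular distance δ = d/R = 5032.1 / 3958.8 = 1.271118 rad.
Converting: φ₁ = -0.997211 rad, θ = 4.366814 rad.
sin φ₂ = sin φ₁ cos δ + cos φ₁ sin δ cos θ = (-0.839961)(0.295213) + (0.542647)(0.955431)(-0.338738) = -0.423590
φ₂ = asin(-0.423590) = -0.437405 rad = -25.061°.
Then Δλ = atan2(-0.487811, -0.060586) = -1.694363 rad, from sin θ sin δ cos φ₁ over cos δ − sin φ₁ sin φ₂.
λ₂ = -13.340° + -97.080° = -110.420°.

latitude -25.061°, longitude -110.420°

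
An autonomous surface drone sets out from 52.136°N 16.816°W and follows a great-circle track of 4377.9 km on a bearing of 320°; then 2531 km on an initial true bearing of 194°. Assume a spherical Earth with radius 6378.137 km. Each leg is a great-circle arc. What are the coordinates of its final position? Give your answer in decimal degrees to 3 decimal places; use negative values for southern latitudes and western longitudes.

Apply the spherical direct solution leg by leg, carrying full precision between legs.
Leg 1: from (52.136°, -16.816°), δ = 4377.9/6378.137 = 0.686392 rad, θ = 320° → φ = 65.322°, λ = -94.154°.
Leg 2: from (65.322°, -94.154°), δ = 2531/6378.137 = 0.396824 rad, θ = 194° → φ = 42.960°, λ = -101.495°.

latitude 42.960°, longitude -101.495°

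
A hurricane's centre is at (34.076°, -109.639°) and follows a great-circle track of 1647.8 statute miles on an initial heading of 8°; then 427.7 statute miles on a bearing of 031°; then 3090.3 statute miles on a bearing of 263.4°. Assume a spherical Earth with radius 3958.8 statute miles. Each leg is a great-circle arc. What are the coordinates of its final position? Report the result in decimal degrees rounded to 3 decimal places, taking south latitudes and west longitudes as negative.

Apply the spherical direct solution leg by leg, carrying full precision between legs.
Leg 1: from (34.076°, -109.639°), δ = 1647.8/3958.8 = 0.416237 rad, θ = 8° → φ = 57.575°, λ = -103.615°.
Leg 2: from (57.575°, -103.615°), δ = 427.7/3958.8 = 0.108038 rad, θ = 31° → φ = 62.714°, λ = -96.657°.
Leg 3: from (62.714°, -96.657°), δ = 3090.3/3958.8 = 0.780615 rad, θ = 263.4° → φ = 36.466°, λ = -157.028°.

latitude 36.466°, longitude -157.028°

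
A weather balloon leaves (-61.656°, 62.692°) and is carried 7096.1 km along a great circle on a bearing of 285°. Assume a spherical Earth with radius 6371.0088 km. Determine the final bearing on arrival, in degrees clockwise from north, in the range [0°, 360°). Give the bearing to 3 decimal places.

final bearing 331.483°

The arc subtends δ = 7096.1/6371.0088 = 1.113811 rad at the centre.
Converting: φ₁ = -1.076100 rad, θ = 4.974188 rad.
sin φ₂ = sin φ₁ cos δ + cos φ₁ sin δ cos θ = (-0.880113)(0.441245) + (0.474764)(0.897387)(0.258819) = -0.278076
φ₂ = asin(-0.278076) = -0.281791 rad = -16.145°.
Then Δλ = atan2(-0.411530, 0.196506) = -1.125309 rad, from sin θ sin δ cos φ₁ over cos δ − sin φ₁ sin φ₂.
λ₂ = λ₁ + Δλ = -1.783°.
The forward bearing on arrival equals the back-azimuth from the destination plus 180°.
Back-azimuth from P₂ (-16.145°, -1.783°) to P₁ (-61.656°, 62.692°), with Δλ' = λ₁ − λ₂ = 64.475°: atan2( sin Δλ' cos φ₁ , cos φ₂ sin φ₁ − sin φ₂ cos φ₁ cos Δλ' ) = 151.483°.
Final bearing = (151.483° + 180°) mod 360° = 331.483°.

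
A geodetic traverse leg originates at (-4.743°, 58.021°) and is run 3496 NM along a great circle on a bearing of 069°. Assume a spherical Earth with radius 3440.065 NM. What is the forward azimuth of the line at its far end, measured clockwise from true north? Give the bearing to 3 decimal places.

final bearing 74.481°

Angular distance δ = d/R = 3496 / 3440.065 = 1.016260 rad.
Start latitude φ₁ = -0.082781 rad; initial bearing θ = 1.204277 rad.
Destination latitude: φ₂ = arcsin( sin φ₁ cos δ + cos φ₁ sin δ cos θ ) = arcsin(0.260083) = 15.075°.
For the longitude increment, Δλ = atan2( sin θ sin δ cos φ₁, cos δ − sin φ₁ sin φ₂ ) = atan2(0.790961, 0.548055) = 55.282°.
λ₂ = 58.021° + 55.282° = 113.303°.
The forward bearing on arrival equals the back-azimuth from the destination plus 180°.
Back-azimuth from P₂ (15.075°, 113.303°) to P₁ (-4.743°, 58.021°), with Δλ' = λ₁ − λ₂ = -55.282°: atan2( sin Δλ' cos φ₁ , cos φ₂ sin φ₁ − sin φ₂ cos φ₁ cos Δλ' ) = 254.481°.
Final bearing = (254.481° + 180°) mod 360° = 74.481°.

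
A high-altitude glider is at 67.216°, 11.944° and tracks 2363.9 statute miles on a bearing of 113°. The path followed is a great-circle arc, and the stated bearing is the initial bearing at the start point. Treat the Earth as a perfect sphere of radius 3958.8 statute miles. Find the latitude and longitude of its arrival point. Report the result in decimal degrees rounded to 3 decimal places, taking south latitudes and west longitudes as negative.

latitude 42.637°, longitude 56.656°

The arc subtends δ = 2363.9/3958.8 = 0.597125 rad at the centre.
Converting: φ₁ = 1.173141 rad, θ = 1.972222 rad.
Applying the spherical law of cosines for sides, sin φ₂ = sin φ₁ cos δ + cos φ₁ sin δ cos θ = 0.677350, so φ₂ = 42.637°.
For the longitude increment, Δλ = atan2( sin θ sin δ cos φ₁, cos δ − sin φ₁ sin φ₂ ) = atan2(0.200433, 0.202458) = 44.712°.
λ₂ = 11.944° + 44.712° = 56.656°.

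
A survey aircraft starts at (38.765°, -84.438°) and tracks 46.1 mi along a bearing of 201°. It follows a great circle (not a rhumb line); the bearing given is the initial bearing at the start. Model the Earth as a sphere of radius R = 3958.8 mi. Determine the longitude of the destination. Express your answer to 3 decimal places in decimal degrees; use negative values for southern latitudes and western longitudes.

δ = 46.1/3958.8 = 0.011645 rad (0.6672°).
With φ₁ = 38.765° = 0.676577 rad and θ = 201° = 3.508112 rad:
Destination latitude: φ₂ = arcsin( sin φ₁ cos δ + cos φ₁ sin δ cos θ ) = arcsin(0.617609) = 38.142°.
For the longitude increment, Δλ = atan2( sin θ sin δ cos φ₁, cos δ − sin φ₁ sin φ₂ ) = atan2(-0.003254, 0.613230) = -0.304°.
Hence λ₂ = -84.438° + -0.304° = -84.742°.

longitude -84.742°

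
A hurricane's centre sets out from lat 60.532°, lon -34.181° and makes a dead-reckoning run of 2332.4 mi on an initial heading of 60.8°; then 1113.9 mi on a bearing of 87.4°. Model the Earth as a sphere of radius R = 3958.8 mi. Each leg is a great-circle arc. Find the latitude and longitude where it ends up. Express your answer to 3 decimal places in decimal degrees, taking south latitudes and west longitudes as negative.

Apply the spherical direct solution leg by leg, carrying full precision between legs.
Leg 1: from (60.532°, -34.181°), δ = 2332.4/3958.8 = 0.589168 rad, θ = 60.8° → φ = 59.004°, λ = 36.192°.
Leg 2: from (59.004°, 36.192°), δ = 1113.9/3958.8 = 0.281373 rad, θ = 87.4° → φ = 56.097°, λ = 66.013°.

latitude 56.097°, longitude 66.013°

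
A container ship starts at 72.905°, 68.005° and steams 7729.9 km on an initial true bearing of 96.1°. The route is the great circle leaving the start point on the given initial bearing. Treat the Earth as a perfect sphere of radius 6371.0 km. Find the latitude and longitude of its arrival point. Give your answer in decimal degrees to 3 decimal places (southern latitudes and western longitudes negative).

Angular distance δ = d/R = 7729.9 / 6371 = 1.213295 rad.
Converting: φ₁ = 1.272432 rad, θ = 1.677261 rad.
Destination latitude: φ₂ = arcsin( sin φ₁ cos δ + cos φ₁ sin δ cos θ ) = arcsin(0.305212) = 17.771°.
Δλ = atan2( sin θ sin δ cos φ₁ , cos δ − sin φ₁ sin φ₂ ) = atan2(0.273812, 0.058207) = 1.361333 rad = 77.999°.
λ₂ = 68.005° + 77.999° = 146.004°.

latitude 17.771°, longitude 146.004°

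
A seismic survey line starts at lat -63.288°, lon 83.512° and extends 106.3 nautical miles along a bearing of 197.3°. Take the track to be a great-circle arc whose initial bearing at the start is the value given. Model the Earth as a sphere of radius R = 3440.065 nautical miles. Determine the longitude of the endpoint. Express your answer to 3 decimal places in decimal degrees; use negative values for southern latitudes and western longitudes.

longitude 82.268°

Central angle δ = d/R = 0.030901 rad.
Start latitude φ₁ = -1.104584 rad; initial bearing θ = 3.443535 rad.
Applying the spherical law of cosines for sides, sin φ₂ = sin φ₁ cos δ + cos φ₁ sin δ cos θ = -0.906110, so φ₂ = -64.973°.
Then Δλ = atan2(-0.004130, 0.190115) = -0.021720 rad, from sin θ sin δ cos φ₁ over cos δ − sin φ₁ sin φ₂.
Hence λ₂ = 83.512° + -1.244° = 82.268°.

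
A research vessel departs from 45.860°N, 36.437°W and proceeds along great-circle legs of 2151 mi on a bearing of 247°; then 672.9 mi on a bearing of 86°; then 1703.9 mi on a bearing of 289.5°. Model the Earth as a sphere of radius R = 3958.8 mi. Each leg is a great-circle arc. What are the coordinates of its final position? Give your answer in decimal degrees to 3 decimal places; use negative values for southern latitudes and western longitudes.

Apply the spherical direct solution leg by leg, carrying full precision between legs.
Leg 1: from (45.860°, -36.437°), δ = 2151/3958.8 = 0.543346 rad, θ = 247° → φ = 28.269°, λ = -69.144°.
Leg 2: from (28.269°, -69.144°), δ = 672.9/3958.8 = 0.169976 rad, θ = 86° → φ = 28.501°, λ = -58.074°.
Leg 3: from (28.501°, -58.074°), δ = 1703.9/3958.8 = 0.430408 rad, θ = 289.5° → φ = 33.783°, λ = -86.317°.

latitude 33.783°, longitude -86.317°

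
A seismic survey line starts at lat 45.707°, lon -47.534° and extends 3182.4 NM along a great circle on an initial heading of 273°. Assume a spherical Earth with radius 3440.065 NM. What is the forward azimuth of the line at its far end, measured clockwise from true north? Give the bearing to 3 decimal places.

final bearing 231.754°

Angular distance δ = d/R = 3182.4 / 3440.065 = 0.925099 rad.
Converting: φ₁ = 0.797738 rad, θ = 4.764749 rad.
sin φ₂ = sin φ₁ cos δ + cos φ₁ sin δ cos θ = (0.715778)(0.601756) + (0.698328)(0.798680)(0.052336) = 0.459913
φ₂ = asin(0.459913) = 0.477898 rad = 27.382°.
Δλ = atan2( sin θ sin δ cos φ₁ , cos δ − sin φ₁ sin φ₂ ) = atan2(-0.556976, 0.272560) = -1.115700 rad = -63.925°.
λ₂ = λ₁ + Δλ = -111.459°.
The forward bearing on arrival equals the back-azimuth from the destination plus 180°.
Back-azimuth from P₂ (27.382°, -111.459°) to P₁ (45.707°, -47.534°), with Δλ' = λ₁ − λ₂ = 63.925°: atan2( sin Δλ' cos φ₁ , cos φ₂ sin φ₁ − sin φ₂ cos φ₁ cos Δλ' ) = 51.754°.
Final bearing = (51.754° + 180°) mod 360° = 231.754°.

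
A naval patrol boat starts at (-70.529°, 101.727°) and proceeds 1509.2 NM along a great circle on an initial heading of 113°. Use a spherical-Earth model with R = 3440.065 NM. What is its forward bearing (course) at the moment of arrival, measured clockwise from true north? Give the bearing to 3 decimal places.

Central angle δ = d/R = 0.438713 rad.
With φ₁ = -70.529° = -1.230963 rad and θ = 113° = 1.972222 rad:
sin φ₂ = sin φ₁ cos δ + cos φ₁ sin δ cos θ = (-0.942810)(0.905299) + (0.333330)(0.424774)(-0.390731) = -0.908849
φ₂ = asin(-0.908849) = -1.140517 rad = -65.347°.
Δλ = atan2( sin θ sin δ cos φ₁ , cos δ − sin φ₁ sin φ₂ ) = atan2(0.130334, 0.048427) = 1.215045 rad = 69.617°.
λ₂ = 101.727° + 69.617° = 171.344°.
The forward bearing on arrival equals the back-azimuth from the destination plus 180°.
Back-azimuth from P₂ (-65.347°, 171.344°) to P₁ (-70.529°, 101.727°), with Δλ' = λ₁ − λ₂ = -69.617°: atan2( sin Δλ' cos φ₁ , cos φ₂ sin φ₁ − sin φ₂ cos φ₁ cos Δλ' ) = 227.357°.
Final bearing = (227.357° + 180°) mod 360° = 47.357°.

final bearing 47.357°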